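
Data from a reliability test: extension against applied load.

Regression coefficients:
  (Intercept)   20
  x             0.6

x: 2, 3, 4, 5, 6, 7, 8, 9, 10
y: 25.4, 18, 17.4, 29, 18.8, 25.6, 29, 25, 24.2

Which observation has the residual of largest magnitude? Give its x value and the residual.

x=2: ŷ = 20 + 0.6·2 = 21.2; e = 25.4 − 21.2 = 4.2
x=3: ŷ = 20 + 0.6·3 = 21.8; e = 18 − 21.8 = -3.8
x=4: ŷ = 20 + 0.6·4 = 22.4; e = 17.4 − 22.4 = -5
x=5: ŷ = 20 + 0.6·5 = 23; e = 29 − 23 = 6
x=6: ŷ = 20 + 0.6·6 = 23.6; e = 18.8 − 23.6 = -4.8
x=7: ŷ = 20 + 0.6·7 = 24.2; e = 25.6 − 24.2 = 1.4
x=8: ŷ = 20 + 0.6·8 = 24.8; e = 29 − 24.8 = 4.2
x=9: ŷ = 20 + 0.6·9 = 25.4; e = 25 − 25.4 = -0.4
x=10: ŷ = 20 + 0.6·10 = 26; e = 24.2 − 26 = -1.8
Largest |e| is 6 at x = 5, residual 6.

x = 5, e = 6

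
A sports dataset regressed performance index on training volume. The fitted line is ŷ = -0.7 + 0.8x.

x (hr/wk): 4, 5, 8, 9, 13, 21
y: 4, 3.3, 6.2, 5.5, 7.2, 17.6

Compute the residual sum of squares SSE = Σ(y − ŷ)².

SSE = 12

x=4: ŷ = -0.7 + 0.8·4 = 2.5; r = 4 − 2.5 = 1.5
x=5: ŷ = -0.7 + 0.8·5 = 3.3; r = 3.3 − 3.3 = 0
x=8: ŷ = -0.7 + 0.8·8 = 5.7; r = 6.2 − 5.7 = 0.5
x=9: ŷ = -0.7 + 0.8·9 = 6.5; r = 5.5 − 6.5 = -1
x=13: ŷ = -0.7 + 0.8·13 = 9.7; r = 7.2 − 9.7 = -2.5
x=21: ŷ = -0.7 + 0.8·21 = 16.1; r = 17.6 − 16.1 = 1.5
SSE = 2.25 + 0 + 0.25 + 1 + 6.25 + 2.25 = 12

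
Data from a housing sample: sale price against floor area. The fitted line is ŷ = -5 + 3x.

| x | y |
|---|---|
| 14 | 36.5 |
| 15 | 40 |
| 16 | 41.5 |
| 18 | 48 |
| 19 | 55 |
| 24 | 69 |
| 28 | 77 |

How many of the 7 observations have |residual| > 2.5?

1

x=14: ŷ = -5 + 3·14 = 37; r = 36.5 − 37 = -0.5
x=15: ŷ = -5 + 3·15 = 40; r = 40 − 40 = 0
x=16: ŷ = -5 + 3·16 = 43; r = 41.5 − 43 = -1.5
x=18: ŷ = -5 + 3·18 = 49; r = 48 − 49 = -1
x=19: ŷ = -5 + 3·19 = 52; r = 55 − 52 = 3
x=24: ŷ = -5 + 3·24 = 67; r = 69 − 67 = 2
x=28: ŷ = -5 + 3·28 = 79; r = 77 − 79 = -2
|r| > 2.5: x=19 (|r|=3) → 1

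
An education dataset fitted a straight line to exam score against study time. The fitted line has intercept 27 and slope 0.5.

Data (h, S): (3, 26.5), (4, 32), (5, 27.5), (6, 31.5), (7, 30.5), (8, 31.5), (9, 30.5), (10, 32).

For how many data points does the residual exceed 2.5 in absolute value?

1

h=3: Ŝ = 27 + 0.5·3 = 28.5; e = 26.5 − 28.5 = -2
h=4: Ŝ = 27 + 0.5·4 = 29; e = 32 − 29 = 3
h=5: Ŝ = 27 + 0.5·5 = 29.5; e = 27.5 − 29.5 = -2
h=6: Ŝ = 27 + 0.5·6 = 30; e = 31.5 − 30 = 1.5
h=7: Ŝ = 27 + 0.5·7 = 30.5; e = 30.5 − 30.5 = 0
h=8: Ŝ = 27 + 0.5·8 = 31; e = 31.5 − 31 = 0.5
h=9: Ŝ = 27 + 0.5·9 = 31.5; e = 30.5 − 31.5 = -1
h=10: Ŝ = 27 + 0.5·10 = 32; e = 32 − 32 = 0
|e| > 2.5: h=4 (|e|=3) → 1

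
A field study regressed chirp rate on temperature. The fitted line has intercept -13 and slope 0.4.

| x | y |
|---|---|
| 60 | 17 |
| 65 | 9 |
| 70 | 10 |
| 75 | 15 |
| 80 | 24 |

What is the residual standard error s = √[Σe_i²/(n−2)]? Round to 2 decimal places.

x=60: ŷ = -13 + 0.4·60 = 11; e = 17 − 11 = 6
x=65: ŷ = -13 + 0.4·65 = 13; e = 9 − 13 = -4
x=70: ŷ = -13 + 0.4·70 = 15; e = 10 − 15 = -5
x=75: ŷ = -13 + 0.4·75 = 17; e = 15 − 17 = -2
x=80: ŷ = -13 + 0.4·80 = 19; e = 24 − 19 = 5
SSE = 36 + 16 + 25 + 4 + 25 = 106
s = √(106/3) = √35.3333 ≈ 5.94

s = 5.94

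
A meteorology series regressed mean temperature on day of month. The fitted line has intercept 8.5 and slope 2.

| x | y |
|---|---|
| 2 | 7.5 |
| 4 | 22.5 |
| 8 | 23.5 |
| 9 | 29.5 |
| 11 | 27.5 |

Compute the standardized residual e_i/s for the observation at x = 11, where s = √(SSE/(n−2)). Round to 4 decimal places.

x=2: ŷ = 8.5 + 2·2 = 12.5; e = 7.5 − 12.5 = -5
x=4: ŷ = 8.5 + 2·4 = 16.5; e = 22.5 − 16.5 = 6
x=8: ŷ = 8.5 + 2·8 = 24.5; e = 23.5 − 24.5 = -1
x=9: ŷ = 8.5 + 2·9 = 26.5; e = 29.5 − 26.5 = 3
x=11: ŷ = 8.5 + 2·11 = 30.5; e = 27.5 − 30.5 = -3
SSE = 25 + 36 + 1 + 9 + 9 = 80
s = √(80/3) = 5.16398
e/s = -3 / 5.16398 = -0.5809

-0.5809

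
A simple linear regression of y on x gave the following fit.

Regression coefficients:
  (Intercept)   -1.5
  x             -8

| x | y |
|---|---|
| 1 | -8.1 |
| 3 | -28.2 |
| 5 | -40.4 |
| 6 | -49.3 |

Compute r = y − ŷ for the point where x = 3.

ŷ = -1.5 − 8·3 = -25.5
r = -28.2 − (-25.5) = -2.7

r = -2.7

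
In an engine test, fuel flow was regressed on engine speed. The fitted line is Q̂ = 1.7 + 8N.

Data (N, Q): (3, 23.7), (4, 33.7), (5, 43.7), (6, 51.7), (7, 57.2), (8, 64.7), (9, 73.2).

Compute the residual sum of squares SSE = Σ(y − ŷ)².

SSE = 13.5

N=3: Q̂ = 1.7 + 8·3 = 25.7; e = 23.7 − 25.7 = -2
N=4: Q̂ = 1.7 + 8·4 = 33.7; e = 33.7 − 33.7 = 0
N=5: Q̂ = 1.7 + 8·5 = 41.7; e = 43.7 − 41.7 = 2
N=6: Q̂ = 1.7 + 8·6 = 49.7; e = 51.7 − 49.7 = 2
N=7: Q̂ = 1.7 + 8·7 = 57.7; e = 57.2 − 57.7 = -0.5
N=8: Q̂ = 1.7 + 8·8 = 65.7; e = 64.7 − 65.7 = -1
N=9: Q̂ = 1.7 + 8·9 = 73.7; e = 73.2 − 73.7 = -0.5
SSE = 4 + 0 + 4 + 4 + 0.25 + 1 + 0.25 = 13.5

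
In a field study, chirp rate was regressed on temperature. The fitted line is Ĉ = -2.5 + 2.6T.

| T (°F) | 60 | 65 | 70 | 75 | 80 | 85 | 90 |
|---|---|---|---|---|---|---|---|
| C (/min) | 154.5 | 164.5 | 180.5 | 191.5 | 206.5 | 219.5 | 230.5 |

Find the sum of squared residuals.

T=60: Ĉ = -2.5 + 2.6·60 = 153.5; e = 154.5 − 153.5 = 1
T=65: Ĉ = -2.5 + 2.6·65 = 166.5; e = 164.5 − 166.5 = -2
T=70: Ĉ = -2.5 + 2.6·70 = 179.5; e = 180.5 − 179.5 = 1
T=75: Ĉ = -2.5 + 2.6·75 = 192.5; e = 191.5 − 192.5 = -1
T=80: Ĉ = -2.5 + 2.6·80 = 205.5; e = 206.5 − 205.5 = 1
T=85: Ĉ = -2.5 + 2.6·85 = 218.5; e = 219.5 − 218.5 = 1
T=90: Ĉ = -2.5 + 2.6·90 = 231.5; e = 230.5 − 231.5 = -1
SSE = 1 + 4 + 1 + 1 + 1 + 1 + 1 = 10

SSE = 10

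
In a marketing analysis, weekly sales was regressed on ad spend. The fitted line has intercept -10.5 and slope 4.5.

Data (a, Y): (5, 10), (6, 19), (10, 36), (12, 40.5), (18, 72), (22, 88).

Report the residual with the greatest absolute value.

e = -3

a=5: ŷ = -10.5 + 4.5·5 = 12; e = 10 − 12 = -2
a=6: ŷ = -10.5 + 4.5·6 = 16.5; e = 19 − 16.5 = 2.5
a=10: ŷ = -10.5 + 4.5·10 = 34.5; e = 36 − 34.5 = 1.5
a=12: ŷ = -10.5 + 4.5·12 = 43.5; e = 40.5 − 43.5 = -3
a=18: ŷ = -10.5 + 4.5·18 = 70.5; e = 72 − 70.5 = 1.5
a=22: ŷ = -10.5 + 4.5·22 = 88.5; e = 88 − 88.5 = -0.5
Largest |e| is 3 at a = 12, residual -3.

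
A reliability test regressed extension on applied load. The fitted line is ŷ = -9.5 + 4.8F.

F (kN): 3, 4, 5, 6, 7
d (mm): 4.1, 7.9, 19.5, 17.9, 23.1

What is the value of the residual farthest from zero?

e = 5

F=3: ŷ = -9.5 + 4.8·3 = 4.9; e = 4.1 − 4.9 = -0.8
F=4: ŷ = -9.5 + 4.8·4 = 9.7; e = 7.9 − 9.7 = -1.8
F=5: ŷ = -9.5 + 4.8·5 = 14.5; e = 19.5 − 14.5 = 5
F=6: ŷ = -9.5 + 4.8·6 = 19.3; e = 17.9 − 19.3 = -1.4
F=7: ŷ = -9.5 + 4.8·7 = 24.1; e = 23.1 − 24.1 = -1
Largest |e| is 5 at F = 5, residual 5.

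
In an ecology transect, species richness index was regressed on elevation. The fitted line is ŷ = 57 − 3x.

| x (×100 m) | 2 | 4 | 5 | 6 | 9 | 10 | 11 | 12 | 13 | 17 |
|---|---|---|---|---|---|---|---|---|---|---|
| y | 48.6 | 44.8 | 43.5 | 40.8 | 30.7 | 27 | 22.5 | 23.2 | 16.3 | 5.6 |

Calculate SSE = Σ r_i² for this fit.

x=2: ŷ = 57 − 3·2 = 51; r = 48.6 − 51 = -2.4
x=4: ŷ = 57 − 3·4 = 45; r = 44.8 − 45 = -0.2
x=5: ŷ = 57 − 3·5 = 42; r = 43.5 − 42 = 1.5
x=6: ŷ = 57 − 3·6 = 39; r = 40.8 − 39 = 1.8
x=9: ŷ = 57 − 3·9 = 30; r = 30.7 − 30 = 0.7
x=10: ŷ = 57 − 3·10 = 27; r = 27 − 27 = 0
x=11: ŷ = 57 − 3·11 = 24; r = 22.5 − 24 = -1.5
x=12: ŷ = 57 − 3·12 = 21; r = 23.2 − 21 = 2.2
x=13: ŷ = 57 − 3·13 = 18; r = 16.3 − 18 = -1.7
x=17: ŷ = 57 − 3·17 = 6; r = 5.6 − 6 = -0.4
SSE = 5.76 + 0.04 + 2.25 + 3.24 + 0.49 + 0 + 2.25 + 4.84 + 2.89 + 0.16 = 21.92

SSE = 21.92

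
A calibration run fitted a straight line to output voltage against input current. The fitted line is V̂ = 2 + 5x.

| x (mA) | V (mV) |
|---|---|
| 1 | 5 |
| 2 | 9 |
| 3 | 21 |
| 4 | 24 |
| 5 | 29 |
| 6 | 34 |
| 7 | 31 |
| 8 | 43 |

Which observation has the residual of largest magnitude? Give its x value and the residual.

x=1: V̂ = 2 + 5·1 = 7; r = 5 − 7 = -2
x=2: V̂ = 2 + 5·2 = 12; r = 9 − 12 = -3
x=3: V̂ = 2 + 5·3 = 17; r = 21 − 17 = 4
x=4: V̂ = 2 + 5·4 = 22; r = 24 − 22 = 2
x=5: V̂ = 2 + 5·5 = 27; r = 29 − 27 = 2
x=6: V̂ = 2 + 5·6 = 32; r = 34 − 32 = 2
x=7: V̂ = 2 + 5·7 = 37; r = 31 − 37 = -6
x=8: V̂ = 2 + 5·8 = 42; r = 43 − 42 = 1
Largest |r| is 6 at x = 7, residual -6.

x = 7, r = -6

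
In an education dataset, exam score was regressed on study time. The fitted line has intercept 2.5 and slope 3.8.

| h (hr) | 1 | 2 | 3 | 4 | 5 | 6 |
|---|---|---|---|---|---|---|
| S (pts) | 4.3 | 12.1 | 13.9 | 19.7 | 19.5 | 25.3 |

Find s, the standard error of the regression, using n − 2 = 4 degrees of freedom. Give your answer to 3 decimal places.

h=1: ŷ = 2.5 + 3.8·1 = 6.3; e = 4.3 − 6.3 = -2
h=2: ŷ = 2.5 + 3.8·2 = 10.1; e = 12.1 − 10.1 = 2
h=3: ŷ = 2.5 + 3.8·3 = 13.9; e = 13.9 − 13.9 = 0
h=4: ŷ = 2.5 + 3.8·4 = 17.7; e = 19.7 − 17.7 = 2
h=5: ŷ = 2.5 + 3.8·5 = 21.5; e = 19.5 − 21.5 = -2
h=6: ŷ = 2.5 + 3.8·6 = 25.3; e = 25.3 − 25.3 = 0
SSE = 4 + 4 + 0 + 4 + 4 + 0 = 16
s = √(16/4) = √4 ≈ 2.000

s = 2.000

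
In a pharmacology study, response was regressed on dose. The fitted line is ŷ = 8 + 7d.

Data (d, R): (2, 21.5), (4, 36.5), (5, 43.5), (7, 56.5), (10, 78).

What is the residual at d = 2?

ŷ = 8 + 7·2 = 22
e = 21.5 − 22 = -0.5

e = -0.5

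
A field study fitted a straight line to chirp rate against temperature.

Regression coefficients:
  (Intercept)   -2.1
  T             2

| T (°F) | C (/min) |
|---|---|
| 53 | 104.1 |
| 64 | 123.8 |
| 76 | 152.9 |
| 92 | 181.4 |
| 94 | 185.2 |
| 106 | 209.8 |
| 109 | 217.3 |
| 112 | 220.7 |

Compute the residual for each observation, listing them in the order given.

T=53: ŷ = -2.1 + 2·53 = 103.9; r = 104.1 − 103.9 = 0.2
T=64: ŷ = -2.1 + 2·64 = 125.9; r = 123.8 − 125.9 = -2.1
T=76: ŷ = -2.1 + 2·76 = 149.9; r = 152.9 − 149.9 = 3
T=92: ŷ = -2.1 + 2·92 = 181.9; r = 181.4 − 181.9 = -0.5
T=94: ŷ = -2.1 + 2·94 = 185.9; r = 185.2 − 185.9 = -0.7
T=106: ŷ = -2.1 + 2·106 = 209.9; r = 209.8 − 209.9 = -0.1
T=109: ŷ = -2.1 + 2·109 = 215.9; r = 217.3 − 215.9 = 1.4
T=112: ŷ = -2.1 + 2·112 = 221.9; r = 220.7 − 221.9 = -1.2

0.2, -2.1, 3, -0.5, -0.7, -0.1, 1.4, -1.2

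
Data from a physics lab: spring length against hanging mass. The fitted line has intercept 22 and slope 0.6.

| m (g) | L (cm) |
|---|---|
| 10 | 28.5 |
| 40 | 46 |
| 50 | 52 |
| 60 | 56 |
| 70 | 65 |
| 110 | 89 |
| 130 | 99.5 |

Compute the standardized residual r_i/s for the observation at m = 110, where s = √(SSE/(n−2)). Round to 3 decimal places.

m=10: ŷ = 22 + 0.6·10 = 28; r = 28.5 − 28 = 0.5
m=40: ŷ = 22 + 0.6·40 = 46; r = 46 − 46 = 0
m=50: ŷ = 22 + 0.6·50 = 52; r = 52 − 52 = 0
m=60: ŷ = 22 + 0.6·60 = 58; r = 56 − 58 = -2
m=70: ŷ = 22 + 0.6·70 = 64; r = 65 − 64 = 1
m=110: ŷ = 22 + 0.6·110 = 88; r = 89 − 88 = 1
m=130: ŷ = 22 + 0.6·130 = 100; r = 99.5 − 100 = -0.5
SSE = 0.25 + 0 + 0 + 4 + 1 + 1 + 0.25 = 6.5
s = √(6.5/5) = 1.14018
r/s = 1 / 1.14018 = 0.877

0.877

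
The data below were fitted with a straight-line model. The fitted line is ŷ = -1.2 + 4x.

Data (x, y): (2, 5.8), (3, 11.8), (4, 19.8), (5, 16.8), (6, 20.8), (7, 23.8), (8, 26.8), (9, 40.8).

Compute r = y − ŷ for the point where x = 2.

r = -1

ŷ = -1.2 + 4·2 = 6.8
r = 5.8 − 6.8 = -1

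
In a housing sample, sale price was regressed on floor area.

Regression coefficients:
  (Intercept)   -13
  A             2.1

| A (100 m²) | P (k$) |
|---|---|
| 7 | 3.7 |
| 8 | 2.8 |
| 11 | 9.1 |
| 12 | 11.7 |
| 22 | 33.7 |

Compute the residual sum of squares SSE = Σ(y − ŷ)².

A=7: ŷ = -13 + 2.1·7 = 1.7; r = 3.7 − 1.7 = 2
A=8: ŷ = -13 + 2.1·8 = 3.8; r = 2.8 − 3.8 = -1
A=11: ŷ = -13 + 2.1·11 = 10.1; r = 9.1 − 10.1 = -1
A=12: ŷ = -13 + 2.1·12 = 12.2; r = 11.7 − 12.2 = -0.5
A=22: ŷ = -13 + 2.1·22 = 33.2; r = 33.7 − 33.2 = 0.5
SSE = 4 + 1 + 1 + 0.25 + 0.25 = 6.5

SSE = 6.5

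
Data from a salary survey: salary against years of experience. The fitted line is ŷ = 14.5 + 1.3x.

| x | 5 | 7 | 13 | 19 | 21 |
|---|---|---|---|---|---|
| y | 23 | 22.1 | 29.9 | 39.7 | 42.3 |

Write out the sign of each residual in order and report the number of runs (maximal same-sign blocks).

3 runs

x=5: ŷ = 14.5 + 1.3·5 = 21; r = 23 − 21 = 2
x=7: ŷ = 14.5 + 1.3·7 = 23.6; r = 22.1 − 23.6 = -1.5
x=13: ŷ = 14.5 + 1.3·13 = 31.4; r = 29.9 − 31.4 = -1.5
x=19: ŷ = 14.5 + 1.3·19 = 39.2; r = 39.7 − 39.2 = 0.5
x=21: ŷ = 14.5 + 1.3·21 = 41.8; r = 42.3 − 41.8 = 0.5
Signs: + − − + +
Runs: +×1, −×2, +×2 → 3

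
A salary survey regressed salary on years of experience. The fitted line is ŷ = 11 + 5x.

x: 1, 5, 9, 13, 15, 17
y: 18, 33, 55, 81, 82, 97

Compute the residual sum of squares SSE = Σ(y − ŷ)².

SSE = 56

x=1: ŷ = 11 + 5·1 = 16; e = 18 − 16 = 2
x=5: ŷ = 11 + 5·5 = 36; e = 33 − 36 = -3
x=9: ŷ = 11 + 5·9 = 56; e = 55 − 56 = -1
x=13: ŷ = 11 + 5·13 = 76; e = 81 − 76 = 5
x=15: ŷ = 11 + 5·15 = 86; e = 82 − 86 = -4
x=17: ŷ = 11 + 5·17 = 96; e = 97 − 96 = 1
SSE = 4 + 9 + 1 + 25 + 16 + 1 = 56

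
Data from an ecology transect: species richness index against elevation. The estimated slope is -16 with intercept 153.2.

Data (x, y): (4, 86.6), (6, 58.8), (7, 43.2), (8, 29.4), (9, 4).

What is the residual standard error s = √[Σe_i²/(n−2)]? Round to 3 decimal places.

x=4: ŷ = 153.2 − 16·4 = 89.2; e = 86.6 − 89.2 = -2.6
x=6: ŷ = 153.2 − 16·6 = 57.2; e = 58.8 − 57.2 = 1.6
x=7: ŷ = 153.2 − 16·7 = 41.2; e = 43.2 − 41.2 = 2
x=8: ŷ = 153.2 − 16·8 = 25.2; e = 29.4 − 25.2 = 4.2
x=9: ŷ = 153.2 − 16·9 = 9.2; e = 4 − 9.2 = -5.2
SSE = 6.76 + 2.56 + 4 + 17.64 + 27.04 = 58
s = √(58/3) = √19.3333 ≈ 4.397

s = 4.397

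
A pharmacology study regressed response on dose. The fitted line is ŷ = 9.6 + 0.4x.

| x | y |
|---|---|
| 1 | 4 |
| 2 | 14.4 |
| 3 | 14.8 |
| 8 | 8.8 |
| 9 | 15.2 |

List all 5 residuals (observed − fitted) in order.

-6, 4, 4, -4, 2

x=1: ŷ = 9.6 + 0.4·1 = 10; r = 4 − 10 = -6
x=2: ŷ = 9.6 + 0.4·2 = 10.4; r = 14.4 − 10.4 = 4
x=3: ŷ = 9.6 + 0.4·3 = 10.8; r = 14.8 − 10.8 = 4
x=8: ŷ = 9.6 + 0.4·8 = 12.8; r = 8.8 − 12.8 = -4
x=9: ŷ = 9.6 + 0.4·9 = 13.2; r = 15.2 − 13.2 = 2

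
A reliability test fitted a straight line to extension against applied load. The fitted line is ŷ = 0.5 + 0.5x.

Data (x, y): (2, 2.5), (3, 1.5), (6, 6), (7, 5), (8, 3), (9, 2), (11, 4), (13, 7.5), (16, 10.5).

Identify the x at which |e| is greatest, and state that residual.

x=2: ŷ = 0.5 + 0.5·2 = 1.5; e = 2.5 − 1.5 = 1
x=3: ŷ = 0.5 + 0.5·3 = 2; e = 1.5 − 2 = -0.5
x=6: ŷ = 0.5 + 0.5·6 = 3.5; e = 6 − 3.5 = 2.5
x=7: ŷ = 0.5 + 0.5·7 = 4; e = 5 − 4 = 1
x=8: ŷ = 0.5 + 0.5·8 = 4.5; e = 3 − 4.5 = -1.5
x=9: ŷ = 0.5 + 0.5·9 = 5; e = 2 − 5 = -3
x=11: ŷ = 0.5 + 0.5·11 = 6; e = 4 − 6 = -2
x=13: ŷ = 0.5 + 0.5·13 = 7; e = 7.5 − 7 = 0.5
x=16: ŷ = 0.5 + 0.5·16 = 8.5; e = 10.5 − 8.5 = 2
Largest |e| is 3 at x = 9, residual -3.

x = 9, e = -3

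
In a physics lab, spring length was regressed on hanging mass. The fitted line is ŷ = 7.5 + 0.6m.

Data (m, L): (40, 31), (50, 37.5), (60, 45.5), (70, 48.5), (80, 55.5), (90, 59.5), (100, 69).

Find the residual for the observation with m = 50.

r = 0

ŷ = 7.5 + 0.6·50 = 37.5
r = 37.5 − 37.5 = 0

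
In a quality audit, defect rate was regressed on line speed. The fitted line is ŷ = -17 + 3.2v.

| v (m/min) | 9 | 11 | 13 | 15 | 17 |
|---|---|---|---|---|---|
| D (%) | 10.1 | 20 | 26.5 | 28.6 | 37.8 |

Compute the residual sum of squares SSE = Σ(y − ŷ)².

SSE = 15.66

v=9: ŷ = -17 + 3.2·9 = 11.8; r = 10.1 − 11.8 = -1.7
v=11: ŷ = -17 + 3.2·11 = 18.2; r = 20 − 18.2 = 1.8
v=13: ŷ = -17 + 3.2·13 = 24.6; r = 26.5 − 24.6 = 1.9
v=15: ŷ = -17 + 3.2·15 = 31; r = 28.6 − 31 = -2.4
v=17: ŷ = -17 + 3.2·17 = 37.4; r = 37.8 − 37.4 = 0.4
SSE = 2.89 + 3.24 + 3.61 + 5.76 + 0.16 = 15.66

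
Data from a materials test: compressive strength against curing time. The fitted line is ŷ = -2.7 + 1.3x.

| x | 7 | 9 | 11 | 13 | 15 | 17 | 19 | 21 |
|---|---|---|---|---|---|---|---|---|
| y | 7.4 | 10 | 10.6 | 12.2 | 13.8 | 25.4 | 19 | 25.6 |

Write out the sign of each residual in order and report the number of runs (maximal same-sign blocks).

x=7: ŷ = -2.7 + 1.3·7 = 6.4; r = 7.4 − 6.4 = 1
x=9: ŷ = -2.7 + 1.3·9 = 9; r = 10 − 9 = 1
x=11: ŷ = -2.7 + 1.3·11 = 11.6; r = 10.6 − 11.6 = -1
x=13: ŷ = -2.7 + 1.3·13 = 14.2; r = 12.2 − 14.2 = -2
x=15: ŷ = -2.7 + 1.3·15 = 16.8; r = 13.8 − 16.8 = -3
x=17: ŷ = -2.7 + 1.3·17 = 19.4; r = 25.4 − 19.4 = 6
x=19: ŷ = -2.7 + 1.3·19 = 22; r = 19 − 22 = -3
x=21: ŷ = -2.7 + 1.3·21 = 24.6; r = 25.6 − 24.6 = 1
Signs: + + − − − + − +
Runs: +×2, −×3, +×1, −×1, +×1 → 5

5 runs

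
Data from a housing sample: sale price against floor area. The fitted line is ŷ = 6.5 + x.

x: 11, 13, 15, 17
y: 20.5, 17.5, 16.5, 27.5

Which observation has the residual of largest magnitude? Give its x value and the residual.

x = 15, e = -5

x=11: ŷ = 6.5 + 11 = 17.5; e = 20.5 − 17.5 = 3
x=13: ŷ = 6.5 + 13 = 19.5; e = 17.5 − 19.5 = -2
x=15: ŷ = 6.5 + 15 = 21.5; e = 16.5 − 21.5 = -5
x=17: ŷ = 6.5 + 17 = 23.5; e = 27.5 − 23.5 = 4
Largest |e| is 5 at x = 15, residual -5.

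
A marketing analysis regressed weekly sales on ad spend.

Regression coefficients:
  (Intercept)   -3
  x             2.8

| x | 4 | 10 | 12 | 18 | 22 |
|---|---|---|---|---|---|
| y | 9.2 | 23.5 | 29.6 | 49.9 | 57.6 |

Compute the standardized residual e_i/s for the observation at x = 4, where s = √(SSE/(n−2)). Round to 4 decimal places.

0.5108

x=4: ŷ = -3 + 2.8·4 = 8.2; e = 9.2 − 8.2 = 1
x=10: ŷ = -3 + 2.8·10 = 25; e = 23.5 − 25 = -1.5
x=12: ŷ = -3 + 2.8·12 = 30.6; e = 29.6 − 30.6 = -1
x=18: ŷ = -3 + 2.8·18 = 47.4; e = 49.9 − 47.4 = 2.5
x=22: ŷ = -3 + 2.8·22 = 58.6; e = 57.6 − 58.6 = -1
SSE = 1 + 2.25 + 1 + 6.25 + 1 = 11.5
s = √(11.5/3) = 1.95789
e/s = 1 / 1.95789 = 0.5108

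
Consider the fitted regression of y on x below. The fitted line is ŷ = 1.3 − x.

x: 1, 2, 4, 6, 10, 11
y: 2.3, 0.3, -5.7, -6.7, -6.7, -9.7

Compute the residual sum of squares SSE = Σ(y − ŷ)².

x=1: ŷ = 1.3 − 1 = 0.3; r = 2.3 − 0.3 = 2
x=2: ŷ = 1.3 − 2 = -0.7; r = 0.3 − (-0.7) = 1
x=4: ŷ = 1.3 − 4 = -2.7; r = -5.7 − (-2.7) = -3
x=6: ŷ = 1.3 − 6 = -4.7; r = -6.7 − (-4.7) = -2
x=10: ŷ = 1.3 − 10 = -8.7; r = -6.7 − (-8.7) = 2
x=11: ŷ = 1.3 − 11 = -9.7; r = -9.7 − (-9.7) = 0
SSE = 4 + 1 + 9 + 4 + 4 + 0 = 22

SSE = 22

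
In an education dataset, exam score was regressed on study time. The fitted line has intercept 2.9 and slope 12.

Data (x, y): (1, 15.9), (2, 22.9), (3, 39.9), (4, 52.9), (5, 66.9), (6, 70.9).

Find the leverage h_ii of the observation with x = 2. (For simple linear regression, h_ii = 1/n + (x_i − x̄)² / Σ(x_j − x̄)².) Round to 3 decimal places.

h = 0.295

x̄ = (1 + 2 + 3 + 4 + 5 + 6)/6 = 3.5
Σ(x − x̄)² = 6.25 + 2.25 + 0.25 + 0.25 + 2.25 + 6.25 = 17.5
h = 1/6 + (-1.5)²/17.5 = 0.166667 + 0.128571 = 0.295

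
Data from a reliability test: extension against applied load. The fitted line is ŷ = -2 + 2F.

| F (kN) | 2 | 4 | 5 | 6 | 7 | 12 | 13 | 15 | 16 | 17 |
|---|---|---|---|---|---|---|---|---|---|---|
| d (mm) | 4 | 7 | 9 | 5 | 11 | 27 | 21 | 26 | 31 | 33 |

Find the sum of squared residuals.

F=2: ŷ = -2 + 2·2 = 2; e = 4 − 2 = 2
F=4: ŷ = -2 + 2·4 = 6; e = 7 − 6 = 1
F=5: ŷ = -2 + 2·5 = 8; e = 9 − 8 = 1
F=6: ŷ = -2 + 2·6 = 10; e = 5 − 10 = -5
F=7: ŷ = -2 + 2·7 = 12; e = 11 − 12 = -1
F=12: ŷ = -2 + 2·12 = 22; e = 27 − 22 = 5
F=13: ŷ = -2 + 2·13 = 24; e = 21 − 24 = -3
F=15: ŷ = -2 + 2·15 = 28; e = 26 − 28 = -2
F=16: ŷ = -2 + 2·16 = 30; e = 31 − 30 = 1
F=17: ŷ = -2 + 2·17 = 32; e = 33 − 32 = 1
SSE = 4 + 1 + 1 + 25 + 1 + 25 + 9 + 4 + 1 + 1 = 72

SSE = 72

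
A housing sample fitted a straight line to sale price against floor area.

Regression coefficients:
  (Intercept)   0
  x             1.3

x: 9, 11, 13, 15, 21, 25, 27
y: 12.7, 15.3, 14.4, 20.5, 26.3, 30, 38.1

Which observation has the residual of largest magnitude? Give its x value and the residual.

x = 27, r = 3

x=9: ŷ = 1.3·9 = 11.7; r = 12.7 − 11.7 = 1
x=11: ŷ = 1.3·11 = 14.3; r = 15.3 − 14.3 = 1
x=13: ŷ = 1.3·13 = 16.9; r = 14.4 − 16.9 = -2.5
x=15: ŷ = 1.3·15 = 19.5; r = 20.5 − 19.5 = 1
x=21: ŷ = 1.3·21 = 27.3; r = 26.3 − 27.3 = -1
x=25: ŷ = 1.3·25 = 32.5; r = 30 − 32.5 = -2.5
x=27: ŷ = 1.3·27 = 35.1; r = 38.1 − 35.1 = 3
Largest |r| is 3 at x = 27, residual 3.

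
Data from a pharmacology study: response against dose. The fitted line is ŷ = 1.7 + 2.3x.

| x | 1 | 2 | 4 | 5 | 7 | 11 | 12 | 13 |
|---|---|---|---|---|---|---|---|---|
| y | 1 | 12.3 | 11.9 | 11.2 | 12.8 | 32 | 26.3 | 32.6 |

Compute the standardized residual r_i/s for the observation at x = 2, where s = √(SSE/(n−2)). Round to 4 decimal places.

1.4013

x=1: ŷ = 1.7 + 2.3·1 = 4; r = 1 − 4 = -3
x=2: ŷ = 1.7 + 2.3·2 = 6.3; r = 12.3 − 6.3 = 6
x=4: ŷ = 1.7 + 2.3·4 = 10.9; r = 11.9 − 10.9 = 1
x=5: ŷ = 1.7 + 2.3·5 = 13.2; r = 11.2 − 13.2 = -2
x=7: ŷ = 1.7 + 2.3·7 = 17.8; r = 12.8 − 17.8 = -5
x=11: ŷ = 1.7 + 2.3·11 = 27; r = 32 − 27 = 5
x=12: ŷ = 1.7 + 2.3·12 = 29.3; r = 26.3 − 29.3 = -3
x=13: ŷ = 1.7 + 2.3·13 = 31.6; r = 32.6 − 31.6 = 1
SSE = 9 + 36 + 1 + 4 + 25 + 25 + 9 + 1 = 110
s = √(110/6) = 4.28174
r/s = 6 / 4.28174 = 1.4013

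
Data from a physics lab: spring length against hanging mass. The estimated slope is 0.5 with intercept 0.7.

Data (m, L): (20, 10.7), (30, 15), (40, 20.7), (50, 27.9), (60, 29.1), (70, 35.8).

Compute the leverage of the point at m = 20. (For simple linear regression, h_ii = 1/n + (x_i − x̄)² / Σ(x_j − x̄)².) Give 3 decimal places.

h = 0.524

m̄ = (20 + 30 + 40 + 50 + 60 + 70)/6 = 45
Σ(m − m̄)² = 625 + 225 + 25 + 25 + 225 + 625 = 1750
h = 1/6 + (-25)²/1750 = 0.166667 + 0.357143 = 0.524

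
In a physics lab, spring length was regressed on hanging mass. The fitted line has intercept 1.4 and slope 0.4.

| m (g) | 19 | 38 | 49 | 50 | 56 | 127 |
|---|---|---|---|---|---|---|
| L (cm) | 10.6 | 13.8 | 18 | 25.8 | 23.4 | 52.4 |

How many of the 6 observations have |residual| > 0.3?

5

m=19: L̂ = 1.4 + 0.4·19 = 9; e = 10.6 − 9 = 1.6
m=38: L̂ = 1.4 + 0.4·38 = 16.6; e = 13.8 − 16.6 = -2.8
m=49: L̂ = 1.4 + 0.4·49 = 21; e = 18 − 21 = -3
m=50: L̂ = 1.4 + 0.4·50 = 21.4; e = 25.8 − 21.4 = 4.4
m=56: L̂ = 1.4 + 0.4·56 = 23.8; e = 23.4 − 23.8 = -0.4
m=127: L̂ = 1.4 + 0.4·127 = 52.2; e = 52.4 − 52.2 = 0.2
|e| > 0.3: m=19 (|e|=1.6), m=38 (|e|=2.8), m=49 (|e|=3), m=50 (|e|=4.4), m=56 (|e|=0.4) → 5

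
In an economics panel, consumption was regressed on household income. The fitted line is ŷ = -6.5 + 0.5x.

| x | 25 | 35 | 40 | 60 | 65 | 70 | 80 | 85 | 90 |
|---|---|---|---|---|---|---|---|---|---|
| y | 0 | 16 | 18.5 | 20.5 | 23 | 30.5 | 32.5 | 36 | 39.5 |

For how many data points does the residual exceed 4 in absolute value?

3

x=25: ŷ = -6.5 + 0.5·25 = 6; e = 0 − 6 = -6
x=35: ŷ = -6.5 + 0.5·35 = 11; e = 16 − 11 = 5
x=40: ŷ = -6.5 + 0.5·40 = 13.5; e = 18.5 − 13.5 = 5
x=60: ŷ = -6.5 + 0.5·60 = 23.5; e = 20.5 − 23.5 = -3
x=65: ŷ = -6.5 + 0.5·65 = 26; e = 23 − 26 = -3
x=70: ŷ = -6.5 + 0.5·70 = 28.5; e = 30.5 − 28.5 = 2
x=80: ŷ = -6.5 + 0.5·80 = 33.5; e = 32.5 − 33.5 = -1
x=85: ŷ = -6.5 + 0.5·85 = 36; e = 36 − 36 = 0
x=90: ŷ = -6.5 + 0.5·90 = 38.5; e = 39.5 − 38.5 = 1
|e| > 4: x=25 (|e|=6), x=35 (|e|=5), x=40 (|e|=5) → 3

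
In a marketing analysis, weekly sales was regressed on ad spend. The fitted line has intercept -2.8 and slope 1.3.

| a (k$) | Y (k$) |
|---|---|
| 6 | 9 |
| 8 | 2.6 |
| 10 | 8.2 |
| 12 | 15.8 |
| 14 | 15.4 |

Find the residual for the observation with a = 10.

r = -2

ŷ = -2.8 + 1.3·10 = 10.2
r = 8.2 − 10.2 = -2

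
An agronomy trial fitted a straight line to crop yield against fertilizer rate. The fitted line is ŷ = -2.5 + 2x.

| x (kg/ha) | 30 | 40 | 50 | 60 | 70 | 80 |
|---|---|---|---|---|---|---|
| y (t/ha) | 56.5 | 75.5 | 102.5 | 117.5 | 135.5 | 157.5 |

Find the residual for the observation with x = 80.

e = 0

ŷ = -2.5 + 2·80 = 157.5
e = 157.5 − 157.5 = 0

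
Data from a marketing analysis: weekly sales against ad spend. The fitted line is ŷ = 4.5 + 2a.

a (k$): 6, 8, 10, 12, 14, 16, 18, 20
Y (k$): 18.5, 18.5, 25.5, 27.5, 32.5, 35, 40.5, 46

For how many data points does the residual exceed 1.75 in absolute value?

a=6: ŷ = 4.5 + 2·6 = 16.5; e = 18.5 − 16.5 = 2
a=8: ŷ = 4.5 + 2·8 = 20.5; e = 18.5 − 20.5 = -2
a=10: ŷ = 4.5 + 2·10 = 24.5; e = 25.5 − 24.5 = 1
a=12: ŷ = 4.5 + 2·12 = 28.5; e = 27.5 − 28.5 = -1
a=14: ŷ = 4.5 + 2·14 = 32.5; e = 32.5 − 32.5 = 0
a=16: ŷ = 4.5 + 2·16 = 36.5; e = 35 − 36.5 = -1.5
a=18: ŷ = 4.5 + 2·18 = 40.5; e = 40.5 − 40.5 = 0
a=20: ŷ = 4.5 + 2·20 = 44.5; e = 46 − 44.5 = 1.5
|e| > 1.75: a=6 (|e|=2), a=8 (|e|=2) → 2

2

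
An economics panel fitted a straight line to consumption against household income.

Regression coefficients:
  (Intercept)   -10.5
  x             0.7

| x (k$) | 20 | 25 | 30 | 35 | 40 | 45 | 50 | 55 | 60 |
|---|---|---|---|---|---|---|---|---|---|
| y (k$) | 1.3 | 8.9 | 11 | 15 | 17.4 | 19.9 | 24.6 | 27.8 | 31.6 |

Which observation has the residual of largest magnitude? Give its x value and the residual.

x = 20, e = -2.2

x=20: ŷ = -10.5 + 0.7·20 = 3.5; e = 1.3 − 3.5 = -2.2
x=25: ŷ = -10.5 + 0.7·25 = 7; e = 8.9 − 7 = 1.9
x=30: ŷ = -10.5 + 0.7·30 = 10.5; e = 11 − 10.5 = 0.5
x=35: ŷ = -10.5 + 0.7·35 = 14; e = 15 − 14 = 1
x=40: ŷ = -10.5 + 0.7·40 = 17.5; e = 17.4 − 17.5 = -0.1
x=45: ŷ = -10.5 + 0.7·45 = 21; e = 19.9 − 21 = -1.1
x=50: ŷ = -10.5 + 0.7·50 = 24.5; e = 24.6 − 24.5 = 0.1
x=55: ŷ = -10.5 + 0.7·55 = 28; e = 27.8 − 28 = -0.2
x=60: ŷ = -10.5 + 0.7·60 = 31.5; e = 31.6 − 31.5 = 0.1
Largest |e| is 2.2 at x = 20, residual -2.2.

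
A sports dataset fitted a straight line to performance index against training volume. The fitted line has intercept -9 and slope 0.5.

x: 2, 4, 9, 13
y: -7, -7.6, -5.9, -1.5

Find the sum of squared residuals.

x=2: ŷ = -9 + 0.5·2 = -8; r = -7 − (-8) = 1
x=4: ŷ = -9 + 0.5·4 = -7; r = -7.6 − (-7) = -0.6
x=9: ŷ = -9 + 0.5·9 = -4.5; r = -5.9 − (-4.5) = -1.4
x=13: ŷ = -9 + 0.5·13 = -2.5; r = -1.5 − (-2.5) = 1
SSE = 1 + 0.36 + 1.96 + 1 = 4.32

SSE = 4.32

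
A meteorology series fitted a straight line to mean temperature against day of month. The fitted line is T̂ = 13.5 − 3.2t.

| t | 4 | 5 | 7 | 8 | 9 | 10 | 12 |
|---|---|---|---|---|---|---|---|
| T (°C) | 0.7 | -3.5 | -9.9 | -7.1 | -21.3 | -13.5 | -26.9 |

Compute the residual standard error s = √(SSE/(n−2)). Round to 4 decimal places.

t=4: T̂ = 13.5 − 3.2·4 = 0.7; r = 0.7 − 0.7 = 0
t=5: T̂ = 13.5 − 3.2·5 = -2.5; r = -3.5 − (-2.5) = -1
t=7: T̂ = 13.5 − 3.2·7 = -8.9; r = -9.9 − (-8.9) = -1
t=8: T̂ = 13.5 − 3.2·8 = -12.1; r = -7.1 − (-12.1) = 5
t=9: T̂ = 13.5 − 3.2·9 = -15.3; r = -21.3 − (-15.3) = -6
t=10: T̂ = 13.5 − 3.2·10 = -18.5; r = -13.5 − (-18.5) = 5
t=12: T̂ = 13.5 − 3.2·12 = -24.9; r = -26.9 − (-24.9) = -2
SSE = 0 + 1 + 1 + 25 + 36 + 25 + 4 = 92
s = √(92/5) = √18.4 ≈ 4.2895

s = 4.2895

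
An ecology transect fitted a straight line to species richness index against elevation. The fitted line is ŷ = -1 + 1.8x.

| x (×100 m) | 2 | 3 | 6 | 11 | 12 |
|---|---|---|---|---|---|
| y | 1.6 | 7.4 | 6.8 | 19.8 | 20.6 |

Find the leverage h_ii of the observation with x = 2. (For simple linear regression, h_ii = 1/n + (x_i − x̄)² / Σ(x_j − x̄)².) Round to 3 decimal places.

h = 0.478

x̄ = (2 + 3 + 6 + 11 + 12)/5 = 6.8
Σ(x − x̄)² = 23.04 + 14.44 + 0.64 + 17.64 + 27.04 = 82.8
h = 1/5 + (-4.8)²/82.8 = 0.2 + 0.278261 = 0.478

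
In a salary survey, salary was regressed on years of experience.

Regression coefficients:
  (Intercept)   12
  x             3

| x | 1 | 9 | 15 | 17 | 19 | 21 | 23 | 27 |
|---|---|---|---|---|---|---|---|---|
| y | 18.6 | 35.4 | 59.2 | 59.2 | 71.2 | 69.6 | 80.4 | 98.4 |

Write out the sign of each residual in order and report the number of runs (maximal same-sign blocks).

x=1: ŷ = 12 + 3·1 = 15; e = 18.6 − 15 = 3.6
x=9: ŷ = 12 + 3·9 = 39; e = 35.4 − 39 = -3.6
x=15: ŷ = 12 + 3·15 = 57; e = 59.2 − 57 = 2.2
x=17: ŷ = 12 + 3·17 = 63; e = 59.2 − 63 = -3.8
x=19: ŷ = 12 + 3·19 = 69; e = 71.2 − 69 = 2.2
x=21: ŷ = 12 + 3·21 = 75; e = 69.6 − 75 = -5.4
x=23: ŷ = 12 + 3·23 = 81; e = 80.4 − 81 = -0.6
x=27: ŷ = 12 + 3·27 = 93; e = 98.4 − 93 = 5.4
Signs: + − + − + − − +
Runs: +×1, −×1, +×1, −×1, +×1, −×2, +×1 → 7

7 runs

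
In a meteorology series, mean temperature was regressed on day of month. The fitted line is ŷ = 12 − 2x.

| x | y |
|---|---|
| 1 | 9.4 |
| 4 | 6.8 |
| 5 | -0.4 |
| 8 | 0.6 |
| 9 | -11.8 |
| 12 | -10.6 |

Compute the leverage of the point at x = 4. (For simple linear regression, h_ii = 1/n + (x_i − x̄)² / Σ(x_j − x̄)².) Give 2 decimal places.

x̄ = (1 + 4 + 5 + 8 + 9 + 12)/6 = 6.5
Σ(x − x̄)² = 30.25 + 6.25 + 2.25 + 2.25 + 6.25 + 30.25 = 77.5
h = 1/6 + (-2.5)²/77.5 = 0.166667 + 0.0806452 = 0.25

h = 0.25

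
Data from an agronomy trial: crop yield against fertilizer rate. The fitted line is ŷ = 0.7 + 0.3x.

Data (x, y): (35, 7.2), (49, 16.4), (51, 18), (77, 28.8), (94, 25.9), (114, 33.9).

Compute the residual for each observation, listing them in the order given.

x=35: ŷ = 0.7 + 0.3·35 = 11.2; r = 7.2 − 11.2 = -4
x=49: ŷ = 0.7 + 0.3·49 = 15.4; r = 16.4 − 15.4 = 1
x=51: ŷ = 0.7 + 0.3·51 = 16; r = 18 − 16 = 2
x=77: ŷ = 0.7 + 0.3·77 = 23.8; r = 28.8 − 23.8 = 5
x=94: ŷ = 0.7 + 0.3·94 = 28.9; r = 25.9 − 28.9 = -3
x=114: ŷ = 0.7 + 0.3·114 = 34.9; r = 33.9 − 34.9 = -1

-4, 1, 2, 5, -3, -1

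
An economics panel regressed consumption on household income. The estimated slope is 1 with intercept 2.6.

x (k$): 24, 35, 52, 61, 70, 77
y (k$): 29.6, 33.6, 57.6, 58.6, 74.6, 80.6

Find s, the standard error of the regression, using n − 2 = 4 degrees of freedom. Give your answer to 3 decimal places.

x=24: ŷ = 2.6 + 24 = 26.6; e = 29.6 − 26.6 = 3
x=35: ŷ = 2.6 + 35 = 37.6; e = 33.6 − 37.6 = -4
x=52: ŷ = 2.6 + 52 = 54.6; e = 57.6 − 54.6 = 3
x=61: ŷ = 2.6 + 61 = 63.6; e = 58.6 − 63.6 = -5
x=70: ŷ = 2.6 + 70 = 72.6; e = 74.6 − 72.6 = 2
x=77: ŷ = 2.6 + 77 = 79.6; e = 80.6 − 79.6 = 1
SSE = 9 + 16 + 9 + 25 + 4 + 1 = 64
s = √(64/4) = √16 ≈ 4.000

s = 4.000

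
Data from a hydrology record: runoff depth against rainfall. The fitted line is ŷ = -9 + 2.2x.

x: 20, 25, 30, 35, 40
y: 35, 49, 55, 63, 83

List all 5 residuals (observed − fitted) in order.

x=20: ŷ = -9 + 2.2·20 = 35; r = 35 − 35 = 0
x=25: ŷ = -9 + 2.2·25 = 46; r = 49 − 46 = 3
x=30: ŷ = -9 + 2.2·30 = 57; r = 55 − 57 = -2
x=35: ŷ = -9 + 2.2·35 = 68; r = 63 − 68 = -5
x=40: ŷ = -9 + 2.2·40 = 79; r = 83 − 79 = 4

0, 3, -2, -5, 4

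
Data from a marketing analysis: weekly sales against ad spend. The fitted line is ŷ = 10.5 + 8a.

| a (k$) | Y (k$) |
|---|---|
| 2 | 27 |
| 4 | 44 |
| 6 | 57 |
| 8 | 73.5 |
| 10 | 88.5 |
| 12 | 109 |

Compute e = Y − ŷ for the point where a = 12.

e = 2.5

ŷ = 10.5 + 8·12 = 106.5
e = 109 − 106.5 = 2.5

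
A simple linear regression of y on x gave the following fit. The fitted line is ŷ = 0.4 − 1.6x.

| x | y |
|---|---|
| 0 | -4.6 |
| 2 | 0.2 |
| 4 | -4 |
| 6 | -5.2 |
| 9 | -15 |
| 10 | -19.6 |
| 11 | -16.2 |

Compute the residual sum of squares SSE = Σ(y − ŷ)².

SSE = 72

x=0: ŷ = 0.4 − 1.6·0 = 0.4; r = -4.6 − 0.4 = -5
x=2: ŷ = 0.4 − 1.6·2 = -2.8; r = 0.2 − (-2.8) = 3
x=4: ŷ = 0.4 − 1.6·4 = -6; r = -4 − (-6) = 2
x=6: ŷ = 0.4 − 1.6·6 = -9.2; r = -5.2 − (-9.2) = 4
x=9: ŷ = 0.4 − 1.6·9 = -14; r = -15 − (-14) = -1
x=10: ŷ = 0.4 − 1.6·10 = -15.6; r = -19.6 − (-15.6) = -4
x=11: ŷ = 0.4 − 1.6·11 = -17.2; r = -16.2 − (-17.2) = 1
SSE = 25 + 9 + 4 + 16 + 1 + 16 + 1 = 72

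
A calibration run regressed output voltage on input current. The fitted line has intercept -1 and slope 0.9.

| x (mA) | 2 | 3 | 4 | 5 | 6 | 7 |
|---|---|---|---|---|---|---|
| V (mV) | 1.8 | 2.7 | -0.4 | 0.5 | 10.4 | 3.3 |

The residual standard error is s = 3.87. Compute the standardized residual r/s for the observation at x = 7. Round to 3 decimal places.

ŷ = -1 + 0.9·7 = 5.3
r = 3.3 − 5.3 = -2
r/s = -2 / 3.87 = -0.517

-0.517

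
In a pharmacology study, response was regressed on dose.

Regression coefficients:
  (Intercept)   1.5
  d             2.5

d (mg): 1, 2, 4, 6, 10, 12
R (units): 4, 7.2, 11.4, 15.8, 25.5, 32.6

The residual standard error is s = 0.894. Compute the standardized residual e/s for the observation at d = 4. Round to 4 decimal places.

-0.1119

R̂ = 1.5 + 2.5·4 = 11.5
e = 11.4 − 11.5 = -0.1
e/s = -0.1 / 0.894 = -0.1119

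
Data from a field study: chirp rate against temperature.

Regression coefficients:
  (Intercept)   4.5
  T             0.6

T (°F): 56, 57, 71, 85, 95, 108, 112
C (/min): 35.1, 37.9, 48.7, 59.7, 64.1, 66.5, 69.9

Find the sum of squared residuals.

T=56: Ĉ = 4.5 + 0.6·56 = 38.1; e = 35.1 − 38.1 = -3
T=57: Ĉ = 4.5 + 0.6·57 = 38.7; e = 37.9 − 38.7 = -0.8
T=71: Ĉ = 4.5 + 0.6·71 = 47.1; e = 48.7 − 47.1 = 1.6
T=85: Ĉ = 4.5 + 0.6·85 = 55.5; e = 59.7 − 55.5 = 4.2
T=95: Ĉ = 4.5 + 0.6·95 = 61.5; e = 64.1 − 61.5 = 2.6
T=108: Ĉ = 4.5 + 0.6·108 = 69.3; e = 66.5 − 69.3 = -2.8
T=112: Ĉ = 4.5 + 0.6·112 = 71.7; e = 69.9 − 71.7 = -1.8
SSE = 9 + 0.64 + 2.56 + 17.64 + 6.76 + 7.84 + 3.24 = 47.68

SSE = 47.68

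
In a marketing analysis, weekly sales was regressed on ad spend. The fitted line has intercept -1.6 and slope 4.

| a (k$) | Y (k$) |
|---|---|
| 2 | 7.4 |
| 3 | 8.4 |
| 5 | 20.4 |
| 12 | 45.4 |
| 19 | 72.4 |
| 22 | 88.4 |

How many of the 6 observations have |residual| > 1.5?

4

a=2: Ŷ = -1.6 + 4·2 = 6.4; e = 7.4 − 6.4 = 1
a=3: Ŷ = -1.6 + 4·3 = 10.4; e = 8.4 − 10.4 = -2
a=5: Ŷ = -1.6 + 4·5 = 18.4; e = 20.4 − 18.4 = 2
a=12: Ŷ = -1.6 + 4·12 = 46.4; e = 45.4 − 46.4 = -1
a=19: Ŷ = -1.6 + 4·19 = 74.4; e = 72.4 − 74.4 = -2
a=22: Ŷ = -1.6 + 4·22 = 86.4; e = 88.4 − 86.4 = 2
|e| > 1.5: a=3 (|e|=2), a=5 (|e|=2), a=19 (|e|=2), a=22 (|e|=2) → 4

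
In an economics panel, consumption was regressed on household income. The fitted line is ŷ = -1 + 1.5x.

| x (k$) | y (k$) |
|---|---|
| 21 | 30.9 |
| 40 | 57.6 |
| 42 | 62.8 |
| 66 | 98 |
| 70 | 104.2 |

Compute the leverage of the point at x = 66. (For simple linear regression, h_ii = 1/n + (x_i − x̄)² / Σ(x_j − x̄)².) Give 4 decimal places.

x̄ = (21 + 40 + 42 + 66 + 70)/5 = 47.8
Σ(x − x̄)² = 718.24 + 60.84 + 33.64 + 331.24 + 492.84 = 1636.8
h = 1/5 + (18.2)²/1636.8 = 0.2 + 0.20237 = 0.4024

h = 0.4024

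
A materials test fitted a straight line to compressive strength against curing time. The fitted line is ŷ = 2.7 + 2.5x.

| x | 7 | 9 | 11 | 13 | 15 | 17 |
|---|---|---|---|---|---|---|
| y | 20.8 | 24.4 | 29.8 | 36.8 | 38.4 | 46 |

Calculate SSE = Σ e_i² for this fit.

x=7: ŷ = 2.7 + 2.5·7 = 20.2; e = 20.8 − 20.2 = 0.6
x=9: ŷ = 2.7 + 2.5·9 = 25.2; e = 24.4 − 25.2 = -0.8
x=11: ŷ = 2.7 + 2.5·11 = 30.2; e = 29.8 − 30.2 = -0.4
x=13: ŷ = 2.7 + 2.5·13 = 35.2; e = 36.8 − 35.2 = 1.6
x=15: ŷ = 2.7 + 2.5·15 = 40.2; e = 38.4 − 40.2 = -1.8
x=17: ŷ = 2.7 + 2.5·17 = 45.2; e = 46 − 45.2 = 0.8
SSE = 0.36 + 0.64 + 0.16 + 2.56 + 3.24 + 0.64 = 7.6

SSE = 7.6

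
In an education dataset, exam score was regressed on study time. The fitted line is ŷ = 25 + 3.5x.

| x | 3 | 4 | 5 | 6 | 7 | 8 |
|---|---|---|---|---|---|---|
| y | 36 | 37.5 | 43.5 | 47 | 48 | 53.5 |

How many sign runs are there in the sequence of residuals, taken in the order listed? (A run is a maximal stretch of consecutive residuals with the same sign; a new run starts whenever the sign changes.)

x=3: ŷ = 25 + 3.5·3 = 35.5; e = 36 − 35.5 = 0.5
x=4: ŷ = 25 + 3.5·4 = 39; e = 37.5 − 39 = -1.5
x=5: ŷ = 25 + 3.5·5 = 42.5; e = 43.5 − 42.5 = 1
x=6: ŷ = 25 + 3.5·6 = 46; e = 47 − 46 = 1
x=7: ŷ = 25 + 3.5·7 = 49.5; e = 48 − 49.5 = -1.5
x=8: ŷ = 25 + 3.5·8 = 53; e = 53.5 − 53 = 0.5
Signs: + − + + − +
Runs: +×1, −×1, +×2, −×1, +×1 → 5

5 runs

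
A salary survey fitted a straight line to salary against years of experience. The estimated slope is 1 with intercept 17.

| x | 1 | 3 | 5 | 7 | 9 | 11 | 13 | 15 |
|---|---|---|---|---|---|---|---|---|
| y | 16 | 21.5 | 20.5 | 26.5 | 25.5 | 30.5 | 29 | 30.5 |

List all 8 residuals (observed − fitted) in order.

x=1: ŷ = 17 + 1 = 18; r = 16 − 18 = -2
x=3: ŷ = 17 + 3 = 20; r = 21.5 − 20 = 1.5
x=5: ŷ = 17 + 5 = 22; r = 20.5 − 22 = -1.5
x=7: ŷ = 17 + 7 = 24; r = 26.5 − 24 = 2.5
x=9: ŷ = 17 + 9 = 26; r = 25.5 − 26 = -0.5
x=11: ŷ = 17 + 11 = 28; r = 30.5 − 28 = 2.5
x=13: ŷ = 17 + 13 = 30; r = 29 − 30 = -1
x=15: ŷ = 17 + 15 = 32; r = 30.5 − 32 = -1.5

-2, 1.5, -1.5, 2.5, -0.5, 2.5, -1, -1.5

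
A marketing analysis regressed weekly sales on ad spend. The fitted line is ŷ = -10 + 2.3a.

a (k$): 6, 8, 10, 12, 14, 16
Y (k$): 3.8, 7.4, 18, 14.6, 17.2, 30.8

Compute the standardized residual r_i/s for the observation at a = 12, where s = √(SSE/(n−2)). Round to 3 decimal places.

-0.688

a=6: ŷ = -10 + 2.3·6 = 3.8; r = 3.8 − 3.8 = 0
a=8: ŷ = -10 + 2.3·8 = 8.4; r = 7.4 − 8.4 = -1
a=10: ŷ = -10 + 2.3·10 = 13; r = 18 − 13 = 5
a=12: ŷ = -10 + 2.3·12 = 17.6; r = 14.6 − 17.6 = -3
a=14: ŷ = -10 + 2.3·14 = 22.2; r = 17.2 − 22.2 = -5
a=16: ŷ = -10 + 2.3·16 = 26.8; r = 30.8 − 26.8 = 4
SSE = 0 + 1 + 25 + 9 + 25 + 16 = 76
s = √(76/4) = 4.3589
r/s = -3 / 4.3589 = -0.688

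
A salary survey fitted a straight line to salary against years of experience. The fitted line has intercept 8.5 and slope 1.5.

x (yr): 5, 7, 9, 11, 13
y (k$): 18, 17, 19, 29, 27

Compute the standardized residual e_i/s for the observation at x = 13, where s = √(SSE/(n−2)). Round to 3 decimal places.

-0.297

x=5: ŷ = 8.5 + 1.5·5 = 16; e = 18 − 16 = 2
x=7: ŷ = 8.5 + 1.5·7 = 19; e = 17 − 19 = -2
x=9: ŷ = 8.5 + 1.5·9 = 22; e = 19 − 22 = -3
x=11: ŷ = 8.5 + 1.5·11 = 25; e = 29 − 25 = 4
x=13: ŷ = 8.5 + 1.5·13 = 28; e = 27 − 28 = -1
SSE = 4 + 4 + 9 + 16 + 1 = 34
s = √(34/3) = 3.3665
e/s = -1 / 3.3665 = -0.297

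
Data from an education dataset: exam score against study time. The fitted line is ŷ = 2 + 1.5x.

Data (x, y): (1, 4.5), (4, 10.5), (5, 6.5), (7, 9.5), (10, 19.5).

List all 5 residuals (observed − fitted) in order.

x=1: ŷ = 2 + 1.5·1 = 3.5; r = 4.5 − 3.5 = 1
x=4: ŷ = 2 + 1.5·4 = 8; r = 10.5 − 8 = 2.5
x=5: ŷ = 2 + 1.5·5 = 9.5; r = 6.5 − 9.5 = -3
x=7: ŷ = 2 + 1.5·7 = 12.5; r = 9.5 − 12.5 = -3
x=10: ŷ = 2 + 1.5·10 = 17; r = 19.5 − 17 = 2.5

1, 2.5, -3, -3, 2.5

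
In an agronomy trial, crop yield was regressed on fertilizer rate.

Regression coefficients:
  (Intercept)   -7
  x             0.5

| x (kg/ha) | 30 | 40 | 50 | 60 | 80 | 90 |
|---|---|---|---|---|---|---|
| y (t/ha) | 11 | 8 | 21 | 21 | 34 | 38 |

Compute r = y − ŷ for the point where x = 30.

r = 3

ŷ = -7 + 0.5·30 = 8
r = 11 − 8 = 3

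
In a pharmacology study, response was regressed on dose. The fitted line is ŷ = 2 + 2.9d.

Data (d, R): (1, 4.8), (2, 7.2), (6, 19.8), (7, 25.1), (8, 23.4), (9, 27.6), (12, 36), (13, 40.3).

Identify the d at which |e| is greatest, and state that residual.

d=1: ŷ = 2 + 2.9·1 = 4.9; e = 4.8 − 4.9 = -0.1
d=2: ŷ = 2 + 2.9·2 = 7.8; e = 7.2 − 7.8 = -0.6
d=6: ŷ = 2 + 2.9·6 = 19.4; e = 19.8 − 19.4 = 0.4
d=7: ŷ = 2 + 2.9·7 = 22.3; e = 25.1 − 22.3 = 2.8
d=8: ŷ = 2 + 2.9·8 = 25.2; e = 23.4 − 25.2 = -1.8
d=9: ŷ = 2 + 2.9·9 = 28.1; e = 27.6 − 28.1 = -0.5
d=12: ŷ = 2 + 2.9·12 = 36.8; e = 36 − 36.8 = -0.8
d=13: ŷ = 2 + 2.9·13 = 39.7; e = 40.3 − 39.7 = 0.6
Largest |e| is 2.8 at d = 7, residual 2.8.

d = 7, e = 2.8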